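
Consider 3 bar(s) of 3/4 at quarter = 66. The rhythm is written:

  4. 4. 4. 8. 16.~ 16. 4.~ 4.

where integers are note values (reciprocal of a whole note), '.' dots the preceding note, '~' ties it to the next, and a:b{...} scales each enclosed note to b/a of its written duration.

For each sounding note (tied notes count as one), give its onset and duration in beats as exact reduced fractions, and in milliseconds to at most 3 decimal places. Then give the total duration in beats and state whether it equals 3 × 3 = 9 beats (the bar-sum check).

1) 0.0ms=0b +1363.636ms=3/2b
2) 1363.636ms=3/2b +1363.636ms=3/2b
3) 2727.273ms=3b +1363.636ms=3/2b
4) 4090.909ms=9/2b +681.818ms=3/4b
5) 4772.727ms=21/4b +681.818ms=3/4b
6) 5454.545ms=6b +2727.273ms=3b
Σ=9b of 9 (66bpm 3/4) — PASS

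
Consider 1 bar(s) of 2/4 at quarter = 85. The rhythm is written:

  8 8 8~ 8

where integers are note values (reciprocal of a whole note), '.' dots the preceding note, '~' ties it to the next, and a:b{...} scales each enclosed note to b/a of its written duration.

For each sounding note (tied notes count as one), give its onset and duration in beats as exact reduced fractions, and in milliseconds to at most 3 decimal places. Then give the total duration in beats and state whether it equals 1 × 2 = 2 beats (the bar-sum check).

1) 0.0ms=0b +352.941ms=1/2b
2) 352.941ms=1/2b +352.941ms=1/2b
3) 705.882ms=1b +705.882ms=1b
Σ=2b of 2 (85bpm 2/4) — PASS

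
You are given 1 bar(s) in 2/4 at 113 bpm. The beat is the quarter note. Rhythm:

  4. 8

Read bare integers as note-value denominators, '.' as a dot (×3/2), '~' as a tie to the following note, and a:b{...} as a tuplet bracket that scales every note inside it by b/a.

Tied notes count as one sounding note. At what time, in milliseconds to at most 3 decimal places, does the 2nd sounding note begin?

1. 0.0ms @ 0 + 796.46ms (3/2)
2. 796.46ms @ 3/2 + 265.487ms (1/2)

note 2 onset = 3/2b = 796.46ms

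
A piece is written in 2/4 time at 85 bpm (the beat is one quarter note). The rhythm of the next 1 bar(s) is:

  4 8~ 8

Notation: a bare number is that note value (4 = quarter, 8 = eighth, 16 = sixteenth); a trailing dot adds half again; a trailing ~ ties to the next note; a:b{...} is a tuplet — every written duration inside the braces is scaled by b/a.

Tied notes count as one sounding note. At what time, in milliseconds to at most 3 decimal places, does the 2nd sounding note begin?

1. 0.0ms @ 0 + 705.882ms (1)
2. 705.882ms @ 1 + 705.882ms (1)

note 2 onset = 1b = 705.882ms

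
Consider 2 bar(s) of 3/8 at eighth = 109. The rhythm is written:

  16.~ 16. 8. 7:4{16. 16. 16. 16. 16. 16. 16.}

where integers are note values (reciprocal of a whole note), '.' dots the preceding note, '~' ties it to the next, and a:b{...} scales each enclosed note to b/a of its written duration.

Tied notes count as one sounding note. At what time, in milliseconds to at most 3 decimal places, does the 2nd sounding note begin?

1. 0.0ms @ 0 + 825.688ms (3/2)
2. 825.688ms @ 3/2 + 825.688ms (3/2)
3. 1651.376ms @ 3 + 235.911ms (3/7)
4. 1887.287ms @ 24/7 + 235.911ms (3/7)
5. 2123.198ms @ 27/7 + 235.911ms (3/7)
6. 2359.109ms @ 30/7 + 235.911ms (3/7)
7. 2595.02ms @ 33/7 + 235.911ms (3/7)
8. 2830.931ms @ 36/7 + 235.911ms (3/7)
9. 3066.841ms @ 39/7 + 235.911ms (3/7)

note 2 onset = 3/2b = 825.688ms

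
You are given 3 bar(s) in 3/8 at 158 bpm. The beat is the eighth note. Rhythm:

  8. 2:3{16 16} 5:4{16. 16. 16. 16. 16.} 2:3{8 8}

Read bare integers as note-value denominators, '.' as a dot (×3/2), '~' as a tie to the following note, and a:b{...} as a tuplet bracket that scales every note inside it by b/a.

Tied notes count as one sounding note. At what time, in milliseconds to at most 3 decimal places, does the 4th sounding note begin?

note 4 onset = 3b = 1139.241ms

1. 0.0ms @ 0 + 569.62ms (3/2)
2. 569.62ms @ 3/2 + 284.81ms (3/4)
3. 854.43ms @ 9/4 + 284.81ms (3/4)
4. 1139.241ms @ 3 + 227.848ms (3/5)
5. 1367.089ms @ 18/5 + 227.848ms (3/5)
6. 1594.937ms @ 21/5 + 227.848ms (3/5)
7. 1822.785ms @ 24/5 + 227.848ms (3/5)
8. 2050.633ms @ 27/5 + 227.848ms (3/5)
9. 2278.481ms @ 6 + 569.62ms (3/2)
10. 2848.101ms @ 15/2 + 569.62ms (3/2)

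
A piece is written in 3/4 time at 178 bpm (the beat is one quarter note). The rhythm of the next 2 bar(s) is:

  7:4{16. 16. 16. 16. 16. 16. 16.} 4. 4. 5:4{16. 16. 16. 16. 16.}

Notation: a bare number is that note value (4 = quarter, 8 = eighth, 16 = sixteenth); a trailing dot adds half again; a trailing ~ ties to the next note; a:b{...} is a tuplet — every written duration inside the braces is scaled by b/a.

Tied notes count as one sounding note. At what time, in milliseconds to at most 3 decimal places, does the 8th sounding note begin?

1. 0.0ms @ 0 + 72.231ms (3/14)
2. 72.231ms @ 3/14 + 72.231ms (3/14)
3. 144.462ms @ 3/7 + 72.231ms (3/14)
4. 216.693ms @ 9/14 + 72.231ms (3/14)
5. 288.925ms @ 6/7 + 72.231ms (3/14)
6. 361.156ms @ 15/14 + 72.231ms (3/14)
7. 433.387ms @ 9/7 + 72.231ms (3/14)
8. 505.618ms @ 3/2 + 505.618ms (3/2)
9. 1011.236ms @ 3 + 505.618ms (3/2)
10. 1516.854ms @ 9/2 + 101.124ms (3/10)
11. 1617.978ms @ 24/5 + 101.124ms (3/10)
12. 1719.101ms @ 51/10 + 101.124ms (3/10)
13. 1820.225ms @ 27/5 + 101.124ms (3/10)
14. 1921.348ms @ 57/10 + 101.124ms (3/10)

note 8 onset = 3/2b = 505.618ms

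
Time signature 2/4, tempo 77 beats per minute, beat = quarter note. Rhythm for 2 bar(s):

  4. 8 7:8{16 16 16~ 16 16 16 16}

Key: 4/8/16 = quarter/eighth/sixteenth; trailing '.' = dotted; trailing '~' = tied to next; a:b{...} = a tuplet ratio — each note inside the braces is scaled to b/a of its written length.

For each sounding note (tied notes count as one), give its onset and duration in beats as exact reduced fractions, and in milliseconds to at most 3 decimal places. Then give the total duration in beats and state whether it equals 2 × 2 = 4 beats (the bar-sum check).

1) 0.0ms=0b +1168.831ms=3/2b
2) 1168.831ms=3/2b +389.61ms=1/2b
3) 1558.442ms=2b +222.635ms=2/7b
4) 1781.076ms=16/7b +222.635ms=2/7b
5) 2003.711ms=18/7b +445.269ms=4/7b
6) 2448.98ms=22/7b +222.635ms=2/7b
7) 2671.614ms=24/7b +222.635ms=2/7b
8) 2894.249ms=26/7b +222.635ms=2/7b
Σ=4b of 4 (77bpm 2/4) — PASS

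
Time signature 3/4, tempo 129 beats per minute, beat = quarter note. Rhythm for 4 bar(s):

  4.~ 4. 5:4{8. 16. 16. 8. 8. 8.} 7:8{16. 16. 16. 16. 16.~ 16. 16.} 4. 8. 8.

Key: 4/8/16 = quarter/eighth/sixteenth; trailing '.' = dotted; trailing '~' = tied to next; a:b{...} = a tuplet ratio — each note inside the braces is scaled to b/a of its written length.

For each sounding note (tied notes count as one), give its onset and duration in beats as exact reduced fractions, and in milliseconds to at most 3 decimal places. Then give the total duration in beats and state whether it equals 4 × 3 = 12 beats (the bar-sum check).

1) 0.0ms=0b +1395.349ms=3b
2) 1395.349ms=3b +279.07ms=3/5b
3) 1674.419ms=18/5b +139.535ms=3/10b
4) 1813.953ms=39/10b +139.535ms=3/10b
5) 1953.488ms=21/5b +279.07ms=3/5b
6) 2232.558ms=24/5b +279.07ms=3/5b
7) 2511.628ms=27/5b +279.07ms=3/5b
8) 2790.698ms=6b +199.336ms=3/7b
9) 2990.033ms=45/7b +199.336ms=3/7b
10) 3189.369ms=48/7b +199.336ms=3/7b
11) 3388.704ms=51/7b +199.336ms=3/7b
12) 3588.04ms=54/7b +398.671ms=6/7b
13) 3986.711ms=60/7b +199.336ms=3/7b
14) 4186.047ms=9b +697.674ms=3/2b
15) 4883.721ms=21/2b +348.837ms=3/4b
16) 5232.558ms=45/4b +348.837ms=3/4b
Σ=12b of 12 (129bpm 3/4) — PASS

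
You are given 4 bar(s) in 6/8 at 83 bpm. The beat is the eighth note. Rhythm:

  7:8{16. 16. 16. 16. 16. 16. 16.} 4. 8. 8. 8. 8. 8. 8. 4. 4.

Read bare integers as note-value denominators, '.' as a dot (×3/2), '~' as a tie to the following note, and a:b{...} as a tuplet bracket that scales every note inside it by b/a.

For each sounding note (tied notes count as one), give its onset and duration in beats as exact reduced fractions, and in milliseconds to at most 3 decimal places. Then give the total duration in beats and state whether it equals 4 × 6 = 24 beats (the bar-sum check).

1) 0.0ms=0b +619.621ms=6/7b
2) 619.621ms=6/7b +619.621ms=6/7b
3) 1239.243ms=12/7b +619.621ms=6/7b
4) 1858.864ms=18/7b +619.621ms=6/7b
5) 2478.485ms=24/7b +619.621ms=6/7b
6) 3098.107ms=30/7b +619.621ms=6/7b
7) 3717.728ms=36/7b +619.621ms=6/7b
8) 4337.349ms=6b +2168.675ms=3b
9) 6506.024ms=9b +1084.337ms=3/2b
10) 7590.361ms=21/2b +1084.337ms=3/2b
11) 8674.699ms=12b +1084.337ms=3/2b
12) 9759.036ms=27/2b +1084.337ms=3/2b
13) 10843.373ms=15b +1084.337ms=3/2b
14) 11927.711ms=33/2b +1084.337ms=3/2b
15) 13012.048ms=18b +2168.675ms=3b
16) 15180.723ms=21b +2168.675ms=3b
Σ=24b of 24 (83bpm 6/8) — PASS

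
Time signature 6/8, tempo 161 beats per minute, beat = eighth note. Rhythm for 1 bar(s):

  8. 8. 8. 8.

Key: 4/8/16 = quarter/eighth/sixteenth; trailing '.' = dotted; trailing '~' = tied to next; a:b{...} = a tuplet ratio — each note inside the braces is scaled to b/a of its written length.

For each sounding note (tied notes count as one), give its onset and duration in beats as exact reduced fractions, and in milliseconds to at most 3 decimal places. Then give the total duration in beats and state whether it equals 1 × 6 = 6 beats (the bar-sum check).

1) 0.0ms=0b +559.006ms=3/2b
2) 559.006ms=3/2b +559.006ms=3/2b
3) 1118.012ms=3b +559.006ms=3/2b
4) 1677.019ms=9/2b +559.006ms=3/2b
Σ=6b of 6 (161bpm 6/8) — PASS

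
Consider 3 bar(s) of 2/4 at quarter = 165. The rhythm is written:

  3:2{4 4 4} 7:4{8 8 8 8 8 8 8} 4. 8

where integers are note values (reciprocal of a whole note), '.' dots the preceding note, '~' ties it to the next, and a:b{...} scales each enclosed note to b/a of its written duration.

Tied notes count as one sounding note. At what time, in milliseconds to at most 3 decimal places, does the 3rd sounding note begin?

note 3 onset = 4/3b = 484.848ms

1. 0.0ms @ 0 + 242.424ms (2/3)
2. 242.424ms @ 2/3 + 242.424ms (2/3)
3. 484.848ms @ 4/3 + 242.424ms (2/3)
4. 727.273ms @ 2 + 103.896ms (2/7)
5. 831.169ms @ 16/7 + 103.896ms (2/7)
6. 935.065ms @ 18/7 + 103.896ms (2/7)
7. 1038.961ms @ 20/7 + 103.896ms (2/7)
8. 1142.857ms @ 22/7 + 103.896ms (2/7)
9. 1246.753ms @ 24/7 + 103.896ms (2/7)
10. 1350.649ms @ 26/7 + 103.896ms (2/7)
11. 1454.545ms @ 4 + 545.455ms (3/2)
12. 2000.0ms @ 11/2 + 181.818ms (1/2)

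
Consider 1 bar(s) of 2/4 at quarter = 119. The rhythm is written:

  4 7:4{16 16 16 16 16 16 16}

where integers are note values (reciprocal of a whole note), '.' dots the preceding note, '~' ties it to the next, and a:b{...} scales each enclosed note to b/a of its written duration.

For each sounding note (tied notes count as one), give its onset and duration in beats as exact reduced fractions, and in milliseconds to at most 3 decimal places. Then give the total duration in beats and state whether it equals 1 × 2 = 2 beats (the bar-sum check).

1) 0.0ms=0b +504.202ms=1b
2) 504.202ms=1b +72.029ms=1/7b
3) 576.23ms=8/7b +72.029ms=1/7b
4) 648.259ms=9/7b +72.029ms=1/7b
5) 720.288ms=10/7b +72.029ms=1/7b
6) 792.317ms=11/7b +72.029ms=1/7b
7) 864.346ms=12/7b +72.029ms=1/7b
8) 936.375ms=13/7b +72.029ms=1/7b
Σ=2b of 2 (119bpm 2/4) — PASS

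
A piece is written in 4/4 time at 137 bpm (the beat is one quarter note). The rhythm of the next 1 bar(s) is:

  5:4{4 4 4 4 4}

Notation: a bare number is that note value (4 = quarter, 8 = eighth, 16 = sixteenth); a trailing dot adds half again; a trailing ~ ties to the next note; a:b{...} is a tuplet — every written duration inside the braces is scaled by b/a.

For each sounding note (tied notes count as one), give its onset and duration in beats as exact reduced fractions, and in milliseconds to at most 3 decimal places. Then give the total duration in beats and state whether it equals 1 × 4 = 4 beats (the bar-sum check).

1) 0.0ms=0b +350.365ms=4/5b
2) 350.365ms=4/5b +350.365ms=4/5b
3) 700.73ms=8/5b +350.365ms=4/5b
4) 1051.095ms=12/5b +350.365ms=4/5b
5) 1401.46ms=16/5b +350.365ms=4/5b
Σ=4b of 4 (137bpm 4/4) — PASS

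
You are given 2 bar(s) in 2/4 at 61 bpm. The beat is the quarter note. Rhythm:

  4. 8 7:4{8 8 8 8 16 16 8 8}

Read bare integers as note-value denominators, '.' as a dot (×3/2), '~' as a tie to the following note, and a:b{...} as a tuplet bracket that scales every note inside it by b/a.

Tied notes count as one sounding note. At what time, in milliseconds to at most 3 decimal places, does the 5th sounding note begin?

1. 0.0ms @ 0 + 1475.41ms (3/2)
2. 1475.41ms @ 3/2 + 491.803ms (1/2)
3. 1967.213ms @ 2 + 281.03ms (2/7)
4. 2248.244ms @ 16/7 + 281.03ms (2/7)
5. 2529.274ms @ 18/7 + 281.03ms (2/7)
6. 2810.304ms @ 20/7 + 281.03ms (2/7)
7. 3091.335ms @ 22/7 + 140.515ms (1/7)
8. 3231.85ms @ 23/7 + 140.515ms (1/7)
9. 3372.365ms @ 24/7 + 281.03ms (2/7)
10. 3653.396ms @ 26/7 + 281.03ms (2/7)

note 5 onset = 18/7b = 2529.274ms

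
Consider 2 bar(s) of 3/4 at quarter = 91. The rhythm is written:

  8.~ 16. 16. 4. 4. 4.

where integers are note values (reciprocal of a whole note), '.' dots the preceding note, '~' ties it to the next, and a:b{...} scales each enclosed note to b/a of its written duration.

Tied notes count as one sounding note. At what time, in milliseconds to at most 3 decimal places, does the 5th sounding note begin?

1. 0.0ms @ 0 + 741.758ms (9/8)
2. 741.758ms @ 9/8 + 247.253ms (3/8)
3. 989.011ms @ 3/2 + 989.011ms (3/2)
4. 1978.022ms @ 3 + 989.011ms (3/2)
5. 2967.033ms @ 9/2 + 989.011ms (3/2)

note 5 onset = 9/2b = 2967.033ms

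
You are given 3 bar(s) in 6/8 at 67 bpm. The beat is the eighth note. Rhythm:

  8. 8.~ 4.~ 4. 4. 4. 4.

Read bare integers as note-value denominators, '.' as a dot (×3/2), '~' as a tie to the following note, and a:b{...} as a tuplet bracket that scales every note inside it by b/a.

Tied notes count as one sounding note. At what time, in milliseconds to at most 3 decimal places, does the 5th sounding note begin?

1. 0.0ms @ 0 + 1343.284ms (3/2)
2. 1343.284ms @ 3/2 + 6716.418ms (15/2)
3. 8059.701ms @ 9 + 2686.567ms (3)
4. 10746.269ms @ 12 + 2686.567ms (3)
5. 13432.836ms @ 15 + 2686.567ms (3)

note 5 onset = 15b = 13432.836ms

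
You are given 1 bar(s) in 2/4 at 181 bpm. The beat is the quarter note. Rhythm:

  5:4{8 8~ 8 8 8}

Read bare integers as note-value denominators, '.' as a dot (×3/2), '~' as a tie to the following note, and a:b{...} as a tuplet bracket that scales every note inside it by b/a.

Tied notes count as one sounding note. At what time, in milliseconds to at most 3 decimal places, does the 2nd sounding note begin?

1. 0.0ms @ 0 + 132.597ms (2/5)
2. 132.597ms @ 2/5 + 265.193ms (4/5)
3. 397.79ms @ 6/5 + 132.597ms (2/5)
4. 530.387ms @ 8/5 + 132.597ms (2/5)

note 2 onset = 2/5b = 132.597ms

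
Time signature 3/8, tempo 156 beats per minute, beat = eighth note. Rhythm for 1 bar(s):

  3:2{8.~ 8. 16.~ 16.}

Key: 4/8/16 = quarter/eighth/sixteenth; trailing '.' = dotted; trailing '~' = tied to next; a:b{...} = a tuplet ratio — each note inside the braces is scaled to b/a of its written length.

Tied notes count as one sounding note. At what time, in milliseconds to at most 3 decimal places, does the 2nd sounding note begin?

1. 0.0ms @ 0 + 769.231ms (2)
2. 769.231ms @ 2 + 384.615ms (1)

note 2 onset = 2b = 769.231ms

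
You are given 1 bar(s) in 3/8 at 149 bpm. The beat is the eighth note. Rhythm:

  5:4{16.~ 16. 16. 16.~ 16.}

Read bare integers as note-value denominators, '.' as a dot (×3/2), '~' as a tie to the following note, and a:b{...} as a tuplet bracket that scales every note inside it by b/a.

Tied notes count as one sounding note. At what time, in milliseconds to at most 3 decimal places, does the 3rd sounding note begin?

1. 0.0ms @ 0 + 483.221ms (6/5)
2. 483.221ms @ 6/5 + 241.611ms (3/5)
3. 724.832ms @ 9/5 + 483.221ms (6/5)

note 3 onset = 9/5b = 724.832ms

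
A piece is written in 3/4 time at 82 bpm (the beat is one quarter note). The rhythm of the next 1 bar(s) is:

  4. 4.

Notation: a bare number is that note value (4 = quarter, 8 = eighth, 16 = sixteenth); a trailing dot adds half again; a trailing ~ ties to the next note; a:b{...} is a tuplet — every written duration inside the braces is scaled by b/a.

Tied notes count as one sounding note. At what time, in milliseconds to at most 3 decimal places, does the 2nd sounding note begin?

1. 0.0ms @ 0 + 1097.561ms (3/2)
2. 1097.561ms @ 3/2 + 1097.561ms (3/2)

note 2 onset = 3/2b = 1097.561ms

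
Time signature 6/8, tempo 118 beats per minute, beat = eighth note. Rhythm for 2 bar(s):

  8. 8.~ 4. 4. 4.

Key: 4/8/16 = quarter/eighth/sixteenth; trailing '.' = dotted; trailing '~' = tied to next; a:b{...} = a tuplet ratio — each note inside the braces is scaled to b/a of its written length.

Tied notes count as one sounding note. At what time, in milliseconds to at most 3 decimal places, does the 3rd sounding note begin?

1. 0.0ms @ 0 + 762.712ms (3/2)
2. 762.712ms @ 3/2 + 2288.136ms (9/2)
3. 3050.847ms @ 6 + 1525.424ms (3)
4. 4576.271ms @ 9 + 1525.424ms (3)

note 3 onset = 6b = 3050.847ms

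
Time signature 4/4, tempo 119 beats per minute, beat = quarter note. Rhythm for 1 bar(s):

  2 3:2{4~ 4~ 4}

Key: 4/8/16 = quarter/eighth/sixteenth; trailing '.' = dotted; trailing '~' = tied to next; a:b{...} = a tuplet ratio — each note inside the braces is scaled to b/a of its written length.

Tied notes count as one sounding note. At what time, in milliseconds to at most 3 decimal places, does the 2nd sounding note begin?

note 2 onset = 2b = 1008.403ms

1. 0.0ms @ 0 + 1008.403ms (2)
2. 1008.403ms @ 2 + 1008.403ms (2)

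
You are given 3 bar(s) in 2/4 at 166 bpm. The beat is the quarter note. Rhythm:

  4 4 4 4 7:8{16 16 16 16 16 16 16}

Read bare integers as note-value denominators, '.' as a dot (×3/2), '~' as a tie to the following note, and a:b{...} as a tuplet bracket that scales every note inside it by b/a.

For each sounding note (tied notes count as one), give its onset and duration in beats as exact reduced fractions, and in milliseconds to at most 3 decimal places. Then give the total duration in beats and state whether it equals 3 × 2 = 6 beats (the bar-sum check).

1) 0.0ms=0b +361.446ms=1b
2) 361.446ms=1b +361.446ms=1b
3) 722.892ms=2b +361.446ms=1b
4) 1084.337ms=3b +361.446ms=1b
5) 1445.783ms=4b +103.27ms=2/7b
6) 1549.053ms=30/7b +103.27ms=2/7b
7) 1652.324ms=32/7b +103.27ms=2/7b
8) 1755.594ms=34/7b +103.27ms=2/7b
9) 1858.864ms=36/7b +103.27ms=2/7b
10) 1962.134ms=38/7b +103.27ms=2/7b
11) 2065.404ms=40/7b +103.27ms=2/7b
Σ=6b of 6 (166bpm 2/4) — PASS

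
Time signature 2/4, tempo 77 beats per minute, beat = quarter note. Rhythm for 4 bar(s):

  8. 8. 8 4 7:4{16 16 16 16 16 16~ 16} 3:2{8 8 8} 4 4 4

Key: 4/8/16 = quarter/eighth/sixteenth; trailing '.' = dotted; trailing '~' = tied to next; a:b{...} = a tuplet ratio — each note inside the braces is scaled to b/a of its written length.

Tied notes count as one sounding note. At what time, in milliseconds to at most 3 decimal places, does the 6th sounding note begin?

1. 0.0ms @ 0 + 584.416ms (3/4)
2. 584.416ms @ 3/4 + 584.416ms (3/4)
3. 1168.831ms @ 3/2 + 389.61ms (1/2)
4. 1558.442ms @ 2 + 779.221ms (1)
5. 2337.662ms @ 3 + 111.317ms (1/7)
6. 2448.98ms @ 22/7 + 111.317ms (1/7)
7. 2560.297ms @ 23/7 + 111.317ms (1/7)
8. 2671.614ms @ 24/7 + 111.317ms (1/7)
9. 2782.931ms @ 25/7 + 111.317ms (1/7)
10. 2894.249ms @ 26/7 + 222.635ms (2/7)
11. 3116.883ms @ 4 + 259.74ms (1/3)
12. 3376.623ms @ 13/3 + 259.74ms (1/3)
13. 3636.364ms @ 14/3 + 259.74ms (1/3)
14. 3896.104ms @ 5 + 779.221ms (1)
15. 4675.325ms @ 6 + 779.221ms (1)
16. 5454.545ms @ 7 + 779.221ms (1)

note 6 onset = 22/7b = 2448.98ms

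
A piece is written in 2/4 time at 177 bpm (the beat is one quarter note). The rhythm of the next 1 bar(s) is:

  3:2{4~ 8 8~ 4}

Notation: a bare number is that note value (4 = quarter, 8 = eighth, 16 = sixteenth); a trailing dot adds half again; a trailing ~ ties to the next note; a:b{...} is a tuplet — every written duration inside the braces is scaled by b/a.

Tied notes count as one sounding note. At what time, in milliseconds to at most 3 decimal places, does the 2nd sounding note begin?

1. 0.0ms @ 0 + 338.983ms (1)
2. 338.983ms @ 1 + 338.983ms (1)

note 2 onset = 1b = 338.983ms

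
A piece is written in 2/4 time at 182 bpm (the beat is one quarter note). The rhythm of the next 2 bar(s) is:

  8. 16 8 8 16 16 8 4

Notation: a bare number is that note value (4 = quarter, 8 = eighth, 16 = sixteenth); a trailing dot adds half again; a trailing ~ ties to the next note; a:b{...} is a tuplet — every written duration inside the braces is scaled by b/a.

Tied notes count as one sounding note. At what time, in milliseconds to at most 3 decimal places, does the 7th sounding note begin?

note 7 onset = 5/2b = 824.176ms

1. 0.0ms @ 0 + 247.253ms (3/4)
2. 247.253ms @ 3/4 + 82.418ms (1/4)
3. 329.67ms @ 1 + 164.835ms (1/2)
4. 494.505ms @ 3/2 + 164.835ms (1/2)
5. 659.341ms @ 2 + 82.418ms (1/4)
6. 741.758ms @ 9/4 + 82.418ms (1/4)
7. 824.176ms @ 5/2 + 164.835ms (1/2)
8. 989.011ms @ 3 + 329.67ms (1)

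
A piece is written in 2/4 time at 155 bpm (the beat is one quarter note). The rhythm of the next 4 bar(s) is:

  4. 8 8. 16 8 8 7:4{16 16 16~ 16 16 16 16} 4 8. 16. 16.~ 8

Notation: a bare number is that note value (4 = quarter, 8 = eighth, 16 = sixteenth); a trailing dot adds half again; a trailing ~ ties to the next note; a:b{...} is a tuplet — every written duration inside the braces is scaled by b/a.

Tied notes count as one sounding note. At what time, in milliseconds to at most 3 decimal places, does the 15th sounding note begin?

1. 0.0ms @ 0 + 580.645ms (3/2)
2. 580.645ms @ 3/2 + 193.548ms (1/2)
3. 774.194ms @ 2 + 290.323ms (3/4)
4. 1064.516ms @ 11/4 + 96.774ms (1/4)
5. 1161.29ms @ 3 + 193.548ms (1/2)
6. 1354.839ms @ 7/2 + 193.548ms (1/2)
7. 1548.387ms @ 4 + 55.3ms (1/7)
8. 1603.687ms @ 29/7 + 55.3ms (1/7)
9. 1658.986ms @ 30/7 + 110.599ms (2/7)
10. 1769.585ms @ 32/7 + 55.3ms (1/7)
11. 1824.885ms @ 33/7 + 55.3ms (1/7)
12. 1880.184ms @ 34/7 + 55.3ms (1/7)
13. 1935.484ms @ 5 + 387.097ms (1)
14. 2322.581ms @ 6 + 290.323ms (3/4)
15. 2612.903ms @ 27/4 + 145.161ms (3/8)
16. 2758.065ms @ 57/8 + 338.71ms (7/8)

note 15 onset = 27/4b = 2612.903ms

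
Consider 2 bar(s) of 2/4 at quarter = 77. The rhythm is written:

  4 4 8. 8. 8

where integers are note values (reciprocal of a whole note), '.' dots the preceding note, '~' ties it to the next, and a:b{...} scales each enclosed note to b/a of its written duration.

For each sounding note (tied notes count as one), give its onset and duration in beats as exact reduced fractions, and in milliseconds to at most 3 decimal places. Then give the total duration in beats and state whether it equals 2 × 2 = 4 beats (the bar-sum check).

1) 0.0ms=0b +779.221ms=1b
2) 779.221ms=1b +779.221ms=1b
3) 1558.442ms=2b +584.416ms=3/4b
4) 2142.857ms=11/4b +584.416ms=3/4b
5) 2727.273ms=7/2b +389.61ms=1/2b
Σ=4b of 4 (77bpm 2/4) — PASS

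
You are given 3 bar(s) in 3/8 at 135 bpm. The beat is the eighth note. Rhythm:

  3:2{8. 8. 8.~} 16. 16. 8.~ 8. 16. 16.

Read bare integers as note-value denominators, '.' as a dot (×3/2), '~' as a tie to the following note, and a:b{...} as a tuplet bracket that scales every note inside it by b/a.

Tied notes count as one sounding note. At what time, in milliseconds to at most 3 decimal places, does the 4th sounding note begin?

note 4 onset = 15/4b = 1666.667ms

1. 0.0ms @ 0 + 444.444ms (1)
2. 444.444ms @ 1 + 444.444ms (1)
3. 888.889ms @ 2 + 777.778ms (7/4)
4. 1666.667ms @ 15/4 + 333.333ms (3/4)
5. 2000.0ms @ 9/2 + 1333.333ms (3)
6. 3333.333ms @ 15/2 + 333.333ms (3/4)
7. 3666.667ms @ 33/4 + 333.333ms (3/4)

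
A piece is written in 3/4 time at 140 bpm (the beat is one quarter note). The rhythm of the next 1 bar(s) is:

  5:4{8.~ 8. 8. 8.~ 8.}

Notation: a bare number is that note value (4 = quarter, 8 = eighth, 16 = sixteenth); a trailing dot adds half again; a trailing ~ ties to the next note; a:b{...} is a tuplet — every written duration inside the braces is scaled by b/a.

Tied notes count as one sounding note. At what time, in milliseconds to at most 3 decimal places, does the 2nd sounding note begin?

note 2 onset = 6/5b = 514.286ms

1. 0.0ms @ 0 + 514.286ms (6/5)
2. 514.286ms @ 6/5 + 257.143ms (3/5)
3. 771.429ms @ 9/5 + 514.286ms (6/5)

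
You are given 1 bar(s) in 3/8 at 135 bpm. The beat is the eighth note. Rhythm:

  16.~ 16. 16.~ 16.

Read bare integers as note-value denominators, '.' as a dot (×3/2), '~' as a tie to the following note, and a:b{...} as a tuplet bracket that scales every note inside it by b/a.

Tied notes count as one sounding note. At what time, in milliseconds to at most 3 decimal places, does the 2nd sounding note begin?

1. 0.0ms @ 0 + 666.667ms (3/2)
2. 666.667ms @ 3/2 + 666.667ms (3/2)

note 2 onset = 3/2b = 666.667ms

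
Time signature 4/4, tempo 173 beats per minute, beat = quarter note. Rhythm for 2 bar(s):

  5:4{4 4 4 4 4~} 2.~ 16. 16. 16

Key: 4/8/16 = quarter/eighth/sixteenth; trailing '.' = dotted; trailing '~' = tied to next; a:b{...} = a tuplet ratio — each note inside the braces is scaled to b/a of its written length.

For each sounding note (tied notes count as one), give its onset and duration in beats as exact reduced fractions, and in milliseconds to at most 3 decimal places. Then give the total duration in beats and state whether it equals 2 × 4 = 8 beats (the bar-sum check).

1) 0.0ms=0b +277.457ms=4/5b
2) 277.457ms=4/5b +277.457ms=4/5b
3) 554.913ms=8/5b +277.457ms=4/5b
4) 832.37ms=12/5b +277.457ms=4/5b
5) 1109.827ms=16/5b +1447.977ms=167/40b
6) 2557.803ms=59/8b +130.058ms=3/8b
7) 2687.861ms=31/4b +86.705ms=1/4b
Σ=8b of 8 (173bpm 4/4) — PASS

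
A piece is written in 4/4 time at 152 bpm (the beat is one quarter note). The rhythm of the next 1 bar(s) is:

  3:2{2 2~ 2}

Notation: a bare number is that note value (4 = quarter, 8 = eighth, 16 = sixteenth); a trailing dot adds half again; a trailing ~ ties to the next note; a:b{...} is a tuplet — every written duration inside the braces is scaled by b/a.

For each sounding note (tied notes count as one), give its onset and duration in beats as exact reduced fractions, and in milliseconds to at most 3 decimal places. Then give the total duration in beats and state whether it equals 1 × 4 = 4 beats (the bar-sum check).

1) 0.0ms=0b +526.316ms=4/3b
2) 526.316ms=4/3b +1052.632ms=8/3b
Σ=4b of 4 (152bpm 4/4) — PASS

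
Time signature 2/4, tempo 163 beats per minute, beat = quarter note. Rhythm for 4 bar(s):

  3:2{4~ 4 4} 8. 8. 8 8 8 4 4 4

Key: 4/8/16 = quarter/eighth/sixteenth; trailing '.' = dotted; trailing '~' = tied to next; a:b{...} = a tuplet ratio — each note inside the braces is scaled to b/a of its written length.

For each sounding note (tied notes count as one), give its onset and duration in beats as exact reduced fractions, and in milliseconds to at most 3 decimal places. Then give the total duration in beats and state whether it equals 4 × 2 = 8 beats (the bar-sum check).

1) 0.0ms=0b +490.798ms=4/3b
2) 490.798ms=4/3b +245.399ms=2/3b
3) 736.196ms=2b +276.074ms=3/4b
4) 1012.27ms=11/4b +276.074ms=3/4b
5) 1288.344ms=7/2b +184.049ms=1/2b
6) 1472.393ms=4b +184.049ms=1/2b
7) 1656.442ms=9/2b +184.049ms=1/2b
8) 1840.491ms=5b +368.098ms=1b
9) 2208.589ms=6b +368.098ms=1b
10) 2576.687ms=7b +368.098ms=1b
Σ=8b of 8 (163bpm 2/4) — PASS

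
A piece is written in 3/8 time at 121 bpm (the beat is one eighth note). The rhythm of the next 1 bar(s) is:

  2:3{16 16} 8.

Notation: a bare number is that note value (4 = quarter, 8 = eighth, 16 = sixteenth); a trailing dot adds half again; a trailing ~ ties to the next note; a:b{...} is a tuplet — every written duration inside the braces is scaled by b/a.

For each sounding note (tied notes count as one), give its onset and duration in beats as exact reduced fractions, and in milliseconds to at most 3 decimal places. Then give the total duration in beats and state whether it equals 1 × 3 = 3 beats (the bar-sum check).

1) 0.0ms=0b +371.901ms=3/4b
2) 371.901ms=3/4b +371.901ms=3/4b
3) 743.802ms=3/2b +743.802ms=3/2b
Σ=3b of 3 (121bpm 3/8) — PASS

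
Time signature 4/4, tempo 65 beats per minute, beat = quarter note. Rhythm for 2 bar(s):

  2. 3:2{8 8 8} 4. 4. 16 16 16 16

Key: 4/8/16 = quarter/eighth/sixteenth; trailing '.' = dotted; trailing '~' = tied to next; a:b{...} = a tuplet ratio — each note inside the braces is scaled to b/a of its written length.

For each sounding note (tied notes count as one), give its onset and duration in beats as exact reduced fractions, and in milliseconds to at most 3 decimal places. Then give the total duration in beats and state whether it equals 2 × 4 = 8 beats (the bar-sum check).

1) 0.0ms=0b +2769.231ms=3b
2) 2769.231ms=3b +307.692ms=1/3b
3) 3076.923ms=10/3b +307.692ms=1/3b
4) 3384.615ms=11/3b +307.692ms=1/3b
5) 3692.308ms=4b +1384.615ms=3/2b
6) 5076.923ms=11/2b +1384.615ms=3/2b
7) 6461.538ms=7b +230.769ms=1/4b
8) 6692.308ms=29/4b +230.769ms=1/4b
9) 6923.077ms=15/2b +230.769ms=1/4b
10) 7153.846ms=31/4b +230.769ms=1/4b
Σ=8b of 8 (65bpm 4/4) — PASS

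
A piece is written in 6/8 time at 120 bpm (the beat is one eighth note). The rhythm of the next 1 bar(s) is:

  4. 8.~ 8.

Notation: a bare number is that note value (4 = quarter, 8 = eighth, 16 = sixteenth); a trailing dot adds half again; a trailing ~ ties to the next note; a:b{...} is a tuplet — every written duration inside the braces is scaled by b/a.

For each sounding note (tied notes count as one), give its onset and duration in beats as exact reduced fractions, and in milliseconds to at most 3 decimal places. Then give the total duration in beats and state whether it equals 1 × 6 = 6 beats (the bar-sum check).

1) 0.0ms=0b +1500.0ms=3b
2) 1500.0ms=3b +1500.0ms=3b
Σ=6b of 6 (120bpm 6/8) — PASS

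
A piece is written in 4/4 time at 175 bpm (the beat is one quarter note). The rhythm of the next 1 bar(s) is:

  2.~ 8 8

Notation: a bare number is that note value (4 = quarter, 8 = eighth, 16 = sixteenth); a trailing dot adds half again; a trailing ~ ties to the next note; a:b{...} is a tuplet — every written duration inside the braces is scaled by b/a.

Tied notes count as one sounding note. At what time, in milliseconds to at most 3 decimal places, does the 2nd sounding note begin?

note 2 onset = 7/2b = 1200.0ms

1. 0.0ms @ 0 + 1200.0ms (7/2)
2. 1200.0ms @ 7/2 + 171.429ms (1/2)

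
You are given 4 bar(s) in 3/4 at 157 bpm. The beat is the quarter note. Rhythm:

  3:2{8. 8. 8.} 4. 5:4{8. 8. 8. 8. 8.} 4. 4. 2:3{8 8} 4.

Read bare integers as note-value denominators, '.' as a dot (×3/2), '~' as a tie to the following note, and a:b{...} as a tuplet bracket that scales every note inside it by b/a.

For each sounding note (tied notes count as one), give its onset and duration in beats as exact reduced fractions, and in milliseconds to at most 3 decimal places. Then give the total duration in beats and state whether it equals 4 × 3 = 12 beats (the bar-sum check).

1) 0.0ms=0b +191.083ms=1/2b
2) 191.083ms=1/2b +191.083ms=1/2b
3) 382.166ms=1b +191.083ms=1/2b
4) 573.248ms=3/2b +573.248ms=3/2b
5) 1146.497ms=3b +229.299ms=3/5b
6) 1375.796ms=18/5b +229.299ms=3/5b
7) 1605.096ms=21/5b +229.299ms=3/5b
8) 1834.395ms=24/5b +229.299ms=3/5b
9) 2063.694ms=27/5b +229.299ms=3/5b
10) 2292.994ms=6b +573.248ms=3/2b
11) 2866.242ms=15/2b +573.248ms=3/2b
12) 3439.49ms=9b +286.624ms=3/4b
13) 3726.115ms=39/4b +286.624ms=3/4b
14) 4012.739ms=21/2b +573.248ms=3/2b
Σ=12b of 12 (157bpm 3/4) — PASS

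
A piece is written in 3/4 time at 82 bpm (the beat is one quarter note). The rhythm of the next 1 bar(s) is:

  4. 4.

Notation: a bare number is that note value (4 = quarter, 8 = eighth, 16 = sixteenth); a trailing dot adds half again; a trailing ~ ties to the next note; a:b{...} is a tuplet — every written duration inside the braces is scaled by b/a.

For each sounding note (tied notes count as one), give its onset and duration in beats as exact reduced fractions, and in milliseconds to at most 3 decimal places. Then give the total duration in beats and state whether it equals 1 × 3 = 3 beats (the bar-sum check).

1) 0.0ms=0b +1097.561ms=3/2b
2) 1097.561ms=3/2b +1097.561ms=3/2b
Σ=3b of 3 (82bpm 3/4) — PASS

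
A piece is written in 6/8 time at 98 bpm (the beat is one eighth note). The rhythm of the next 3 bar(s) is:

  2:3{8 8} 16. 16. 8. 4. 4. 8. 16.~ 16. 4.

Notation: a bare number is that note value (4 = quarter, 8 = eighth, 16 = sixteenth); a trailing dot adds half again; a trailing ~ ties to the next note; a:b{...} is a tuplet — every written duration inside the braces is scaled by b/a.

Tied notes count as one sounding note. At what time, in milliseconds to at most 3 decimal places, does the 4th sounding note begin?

note 4 onset = 15/4b = 2295.918ms

1. 0.0ms @ 0 + 918.367ms (3/2)
2. 918.367ms @ 3/2 + 918.367ms (3/2)
3. 1836.735ms @ 3 + 459.184ms (3/4)
4. 2295.918ms @ 15/4 + 459.184ms (3/4)
5. 2755.102ms @ 9/2 + 918.367ms (3/2)
6. 3673.469ms @ 6 + 1836.735ms (3)
7. 5510.204ms @ 9 + 1836.735ms (3)
8. 7346.939ms @ 12 + 918.367ms (3/2)
9. 8265.306ms @ 27/2 + 918.367ms (3/2)
10. 9183.673ms @ 15 + 1836.735ms (3)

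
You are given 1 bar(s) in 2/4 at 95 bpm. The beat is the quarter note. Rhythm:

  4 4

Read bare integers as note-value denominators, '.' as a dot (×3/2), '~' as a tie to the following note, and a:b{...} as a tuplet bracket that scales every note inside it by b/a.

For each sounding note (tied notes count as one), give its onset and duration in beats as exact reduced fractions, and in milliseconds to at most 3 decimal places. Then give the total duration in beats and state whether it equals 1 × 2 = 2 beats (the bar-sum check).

1) 0.0ms=0b +631.579ms=1b
2) 631.579ms=1b +631.579ms=1b
Σ=2b of 2 (95bpm 2/4) — PASS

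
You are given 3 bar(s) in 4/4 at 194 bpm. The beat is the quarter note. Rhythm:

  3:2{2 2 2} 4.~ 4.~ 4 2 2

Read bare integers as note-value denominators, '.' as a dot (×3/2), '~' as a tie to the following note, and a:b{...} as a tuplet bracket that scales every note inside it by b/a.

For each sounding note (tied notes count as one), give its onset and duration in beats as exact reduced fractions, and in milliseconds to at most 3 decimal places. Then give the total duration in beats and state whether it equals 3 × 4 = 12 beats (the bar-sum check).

1) 0.0ms=0b +412.371ms=4/3b
2) 412.371ms=4/3b +412.371ms=4/3b
3) 824.742ms=8/3b +412.371ms=4/3b
4) 1237.113ms=4b +1237.113ms=4b
5) 2474.227ms=8b +618.557ms=2b
6) 3092.784ms=10b +618.557ms=2b
Σ=12b of 12 (194bpm 4/4) — PASS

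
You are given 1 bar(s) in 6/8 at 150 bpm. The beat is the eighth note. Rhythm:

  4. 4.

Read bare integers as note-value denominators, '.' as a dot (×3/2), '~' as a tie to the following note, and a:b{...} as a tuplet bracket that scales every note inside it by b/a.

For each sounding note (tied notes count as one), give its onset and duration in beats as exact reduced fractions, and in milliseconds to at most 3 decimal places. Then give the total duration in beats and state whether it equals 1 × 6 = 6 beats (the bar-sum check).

1) 0.0ms=0b +1200.0ms=3b
2) 1200.0ms=3b +1200.0ms=3b
Σ=6b of 6 (150bpm 6/8) — PASS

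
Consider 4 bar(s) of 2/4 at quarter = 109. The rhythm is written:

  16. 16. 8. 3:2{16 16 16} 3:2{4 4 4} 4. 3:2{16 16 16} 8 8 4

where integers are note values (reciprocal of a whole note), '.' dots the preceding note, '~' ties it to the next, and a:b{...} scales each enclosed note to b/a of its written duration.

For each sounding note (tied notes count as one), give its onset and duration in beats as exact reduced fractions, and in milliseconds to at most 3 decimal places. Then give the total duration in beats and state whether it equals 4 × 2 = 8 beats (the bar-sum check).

1) 0.0ms=0b +206.422ms=3/8b
2) 206.422ms=3/8b +206.422ms=3/8b
3) 412.844ms=3/4b +412.844ms=3/4b
4) 825.688ms=3/2b +91.743ms=1/6b
5) 917.431ms=5/3b +91.743ms=1/6b
6) 1009.174ms=11/6b +91.743ms=1/6b
7) 1100.917ms=2b +366.972ms=2/3b
8) 1467.89ms=8/3b +366.972ms=2/3b
9) 1834.862ms=10/3b +366.972ms=2/3b
10) 2201.835ms=4b +825.688ms=3/2b
11) 3027.523ms=11/2b +91.743ms=1/6b
12) 3119.266ms=17/3b +91.743ms=1/6b
13) 3211.009ms=35/6b +91.743ms=1/6b
14) 3302.752ms=6b +275.229ms=1/2b
15) 3577.982ms=13/2b +275.229ms=1/2b
16) 3853.211ms=7b +550.459ms=1b
Σ=8b of 8 (109bpm 2/4) — PASS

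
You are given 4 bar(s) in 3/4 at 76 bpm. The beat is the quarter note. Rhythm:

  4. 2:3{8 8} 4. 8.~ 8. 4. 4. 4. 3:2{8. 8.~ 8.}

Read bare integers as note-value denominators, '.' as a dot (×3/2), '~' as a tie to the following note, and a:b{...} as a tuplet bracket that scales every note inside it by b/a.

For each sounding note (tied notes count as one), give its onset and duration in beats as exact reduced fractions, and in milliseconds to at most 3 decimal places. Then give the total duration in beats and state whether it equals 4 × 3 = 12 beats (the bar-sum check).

1) 0.0ms=0b +1184.211ms=3/2b
2) 1184.211ms=3/2b +592.105ms=3/4b
3) 1776.316ms=9/4b +592.105ms=3/4b
4) 2368.421ms=3b +1184.211ms=3/2b
5) 3552.632ms=9/2b +1184.211ms=3/2b
6) 4736.842ms=6b +1184.211ms=3/2b
7) 5921.053ms=15/2b +1184.211ms=3/2b
8) 7105.263ms=9b +1184.211ms=3/2b
9) 8289.474ms=21/2b +394.737ms=1/2b
10) 8684.211ms=11b +789.474ms=1b
Σ=12b of 12 (76bpm 3/4) — PASS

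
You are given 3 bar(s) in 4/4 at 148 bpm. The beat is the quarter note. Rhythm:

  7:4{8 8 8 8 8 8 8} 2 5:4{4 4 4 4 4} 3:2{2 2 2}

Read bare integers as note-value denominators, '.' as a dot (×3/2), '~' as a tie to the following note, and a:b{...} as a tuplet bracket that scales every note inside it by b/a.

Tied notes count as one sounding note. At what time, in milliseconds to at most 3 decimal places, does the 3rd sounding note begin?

note 3 onset = 4/7b = 231.66ms

1. 0.0ms @ 0 + 115.83ms (2/7)
2. 115.83ms @ 2/7 + 115.83ms (2/7)
3. 231.66ms @ 4/7 + 115.83ms (2/7)
4. 347.49ms @ 6/7 + 115.83ms (2/7)
5. 463.32ms @ 8/7 + 115.83ms (2/7)
6. 579.151ms @ 10/7 + 115.83ms (2/7)
7. 694.981ms @ 12/7 + 115.83ms (2/7)
8. 810.811ms @ 2 + 810.811ms (2)
9. 1621.622ms @ 4 + 324.324ms (4/5)
10. 1945.946ms @ 24/5 + 324.324ms (4/5)
11. 2270.27ms @ 28/5 + 324.324ms (4/5)
12. 2594.595ms @ 32/5 + 324.324ms (4/5)
13. 2918.919ms @ 36/5 + 324.324ms (4/5)
14. 3243.243ms @ 8 + 540.541ms (4/3)
15. 3783.784ms @ 28/3 + 540.541ms (4/3)
16. 4324.324ms @ 32/3 + 540.541ms (4/3)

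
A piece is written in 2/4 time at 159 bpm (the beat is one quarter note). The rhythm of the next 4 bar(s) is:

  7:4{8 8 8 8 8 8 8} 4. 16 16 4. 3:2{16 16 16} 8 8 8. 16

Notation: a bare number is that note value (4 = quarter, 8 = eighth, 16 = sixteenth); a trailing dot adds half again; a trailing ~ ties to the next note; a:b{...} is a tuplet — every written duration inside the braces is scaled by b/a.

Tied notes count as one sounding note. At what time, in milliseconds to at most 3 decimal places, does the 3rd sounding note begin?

1. 0.0ms @ 0 + 107.817ms (2/7)
2. 107.817ms @ 2/7 + 107.817ms (2/7)
3. 215.633ms @ 4/7 + 107.817ms (2/7)
4. 323.45ms @ 6/7 + 107.817ms (2/7)
5. 431.267ms @ 8/7 + 107.817ms (2/7)
6. 539.084ms @ 10/7 + 107.817ms (2/7)
7. 646.9ms @ 12/7 + 107.817ms (2/7)
8. 754.717ms @ 2 + 566.038ms (3/2)
9. 1320.755ms @ 7/2 + 94.34ms (1/4)
10. 1415.094ms @ 15/4 + 94.34ms (1/4)
11. 1509.434ms @ 4 + 566.038ms (3/2)
12. 2075.472ms @ 11/2 + 62.893ms (1/6)
13. 2138.365ms @ 17/3 + 62.893ms (1/6)
14. 2201.258ms @ 35/6 + 62.893ms (1/6)
15. 2264.151ms @ 6 + 188.679ms (1/2)
16. 2452.83ms @ 13/2 + 188.679ms (1/2)
17. 2641.509ms @ 7 + 283.019ms (3/4)
18. 2924.528ms @ 31/4 + 94.34ms (1/4)

note 3 onset = 4/7b = 215.633ms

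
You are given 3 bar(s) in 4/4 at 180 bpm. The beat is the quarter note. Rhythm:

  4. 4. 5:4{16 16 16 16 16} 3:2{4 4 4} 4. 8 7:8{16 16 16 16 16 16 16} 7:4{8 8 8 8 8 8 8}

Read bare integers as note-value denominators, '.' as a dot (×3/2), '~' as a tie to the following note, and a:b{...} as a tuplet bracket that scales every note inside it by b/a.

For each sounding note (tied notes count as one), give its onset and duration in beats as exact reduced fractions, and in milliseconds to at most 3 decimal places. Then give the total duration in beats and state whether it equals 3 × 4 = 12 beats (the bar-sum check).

1) 0.0ms=0b +500.0ms=3/2b
2) 500.0ms=3/2b +500.0ms=3/2b
3) 1000.0ms=3b +66.667ms=1/5b
4) 1066.667ms=16/5b +66.667ms=1/5b
5) 1133.333ms=17/5b +66.667ms=1/5b
6) 1200.0ms=18/5b +66.667ms=1/5b
7) 1266.667ms=19/5b +66.667ms=1/5b
8) 1333.333ms=4b +222.222ms=2/3b
9) 1555.556ms=14/3b +222.222ms=2/3b
10) 1777.778ms=16/3b +222.222ms=2/3b
11) 2000.0ms=6b +500.0ms=3/2b
12) 2500.0ms=15/2b +166.667ms=1/2b
13) 2666.667ms=8b +95.238ms=2/7b
14) 2761.905ms=58/7b +95.238ms=2/7b
15) 2857.143ms=60/7b +95.238ms=2/7b
16) 2952.381ms=62/7b +95.238ms=2/7b
17) 3047.619ms=64/7b +95.238ms=2/7b
18) 3142.857ms=66/7b +95.238ms=2/7b
19) 3238.095ms=68/7b +95.238ms=2/7b
20) 3333.333ms=10b +95.238ms=2/7b
21) 3428.571ms=72/7b +95.238ms=2/7b
22) 3523.81ms=74/7b +95.238ms=2/7b
23) 3619.048ms=76/7b +95.238ms=2/7b
24) 3714.286ms=78/7b +95.238ms=2/7b
25) 3809.524ms=80/7b +95.238ms=2/7b
26) 3904.762ms=82/7b +95.238ms=2/7b
Σ=12b of 12 (180bpm 4/4) — PASS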